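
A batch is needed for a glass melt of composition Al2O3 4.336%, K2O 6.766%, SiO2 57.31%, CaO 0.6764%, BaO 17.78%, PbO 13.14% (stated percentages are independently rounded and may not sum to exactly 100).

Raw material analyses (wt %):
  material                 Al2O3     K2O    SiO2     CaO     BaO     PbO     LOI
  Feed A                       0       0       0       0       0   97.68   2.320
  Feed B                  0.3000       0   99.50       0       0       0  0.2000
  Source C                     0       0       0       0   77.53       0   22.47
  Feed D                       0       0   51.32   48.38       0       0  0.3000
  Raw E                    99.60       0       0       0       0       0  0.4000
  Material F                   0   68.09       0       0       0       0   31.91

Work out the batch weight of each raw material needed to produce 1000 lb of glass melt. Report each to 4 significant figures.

The working math runs at full precision all the way through; rounding to four significant digits extends to each in-between result as displayed; a single rounding yields each reported figure. Derived quantities are rebuilt in exact precision (ignition loss, glass mass, six oxide percentages, totals, the yield) from the weighed amounts per 1000 lb of glass, precisely as stated by the question or the answer.
Per-oxide target masses for 1000 lb glass melt:
  Al2O3: 4.336% × 1000 = 43.36 lb
  K2O: 6.766% × 1000 = 67.66 lb
  SiO2: 57.31% × 1000 = 573.1 lb
  CaO: 0.6764% × 1000 = 6.764 lb
  BaO: 17.78% × 1000 = 177.8 lb
  PbO: 13.14% × 1000 = 131.4 lb
A balance pass over the oxides, working from each reported weight, versus the basis set out (each sum matches its target mass up to rounding of the answer):
  Al2O3: 568.8·0.003000 + 41.82·0.9960 = 43.36 lb (target 43.36 lb)
  K2O: 99.37·0.6809 = 67.66 lb (target 67.66 lb)
  SiO2: 568.8·0.9950 + 13.98·0.5132 = 573.1 lb (target 573.1 lb)
  CaO: 13.98·0.4838 = 6.764 lb (target 6.764 lb)
  BaO: 229.3·0.7753 = 177.8 lb (target 177.8 lb)
  PbO: 134.5·0.9768 = 131.4 lb (target 131.4 lb)
Auditing the glass mass value: batch total minus LOI = 1000 lb (the Σ of target masses is 1000 lb; against the stated basis, 1000 lb — differing by rounding only).
Summing the batch: Σ batch = 1088 lb; the LOI term Σ batch·LOI equals 87.70 lb; yield: glass divided by total = 91.94%.

Batch per 1000 lb glass melt:
  Feed A: 134.5 lb
  Feed B: 568.8 lb
  Source C: 229.3 lb
  Feed D: 13.98 lb
  Raw E: 41.82 lb
  Material F: 99.37 lb
Total batch = 1088 lb; LOI loss = 87.70 lb; yield = 91.94%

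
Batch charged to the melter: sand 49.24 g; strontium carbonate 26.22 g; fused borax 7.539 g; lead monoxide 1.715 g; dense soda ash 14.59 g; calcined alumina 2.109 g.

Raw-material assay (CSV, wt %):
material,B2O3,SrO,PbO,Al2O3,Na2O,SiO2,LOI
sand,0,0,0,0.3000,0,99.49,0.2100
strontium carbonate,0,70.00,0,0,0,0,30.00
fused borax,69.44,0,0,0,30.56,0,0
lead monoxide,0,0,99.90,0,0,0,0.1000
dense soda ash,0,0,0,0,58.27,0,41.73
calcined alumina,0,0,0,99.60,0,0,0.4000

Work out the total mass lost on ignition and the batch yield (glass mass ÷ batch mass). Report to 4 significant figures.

Values along the way appear rounded off to 4 significant figures on the page. The whole derivation runs at full precision from first step to last. Each reported value carries a single rounding; derived quantities, including ignition loss, the yield, the six compositions, totals, net glass mass, are computed starting from the weights per 87.35 g of glass in exact precision exactly as printed in the problem or answer text.
Loss on ignition, line by line:
  sand: 49.24 × 0.002100 = 0.1034 g
  strontium carbonate: 26.22 × 0.3000 = 7.866 g
  fused borax: 7.539 × 0 = 0 g
  lead monoxide: 1.715 × 0.001000 = 0.001715 g
  dense soda ash: 14.59 × 0.4173 = 6.088 g
  calcined alumina: 2.109 × 0.004000 = 0.008436 g
Total LOI = 14.07 g
Glass = batch − LOI = 101.4 − 14.07 = 87.35 g

LOI loss = 14.07 g; glass = 87.35 g; yield = 86.13%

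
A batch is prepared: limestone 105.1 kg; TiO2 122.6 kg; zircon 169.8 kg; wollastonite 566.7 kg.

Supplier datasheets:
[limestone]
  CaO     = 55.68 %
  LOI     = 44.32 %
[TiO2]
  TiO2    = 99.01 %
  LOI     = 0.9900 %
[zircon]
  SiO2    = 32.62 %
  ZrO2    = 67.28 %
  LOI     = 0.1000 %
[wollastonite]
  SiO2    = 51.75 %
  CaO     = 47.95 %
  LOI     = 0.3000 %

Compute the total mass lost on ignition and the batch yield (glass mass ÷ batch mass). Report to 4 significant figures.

LOI loss = 49.66 kg; glass = 914.5 kg; yield = 94.85%

Rounding to 4 significant figures extends to every working value as shown — all internal work runs at exact precision in all steps. Every reported value sees exactly one rounding — derived quantities are computed in full float precision (the yield, net glass mass, the totals, four oxide percentages, LOI) using the weight values at 914.5 kg of glass as written in question or answer.
Loss on ignition, line by line:
  limestone: 105.1 × 0.4432 = 46.58 kg
  TiO2: 122.6 × 0.009900 = 1.214 kg
  zircon: 169.8 × 0.001000 = 0.1698 kg
  wollastonite: 566.7 × 0.003000 = 1.700 kg
Total LOI = 49.66 kg
Glass = batch − LOI = 964.2 − 49.66 = 914.5 kg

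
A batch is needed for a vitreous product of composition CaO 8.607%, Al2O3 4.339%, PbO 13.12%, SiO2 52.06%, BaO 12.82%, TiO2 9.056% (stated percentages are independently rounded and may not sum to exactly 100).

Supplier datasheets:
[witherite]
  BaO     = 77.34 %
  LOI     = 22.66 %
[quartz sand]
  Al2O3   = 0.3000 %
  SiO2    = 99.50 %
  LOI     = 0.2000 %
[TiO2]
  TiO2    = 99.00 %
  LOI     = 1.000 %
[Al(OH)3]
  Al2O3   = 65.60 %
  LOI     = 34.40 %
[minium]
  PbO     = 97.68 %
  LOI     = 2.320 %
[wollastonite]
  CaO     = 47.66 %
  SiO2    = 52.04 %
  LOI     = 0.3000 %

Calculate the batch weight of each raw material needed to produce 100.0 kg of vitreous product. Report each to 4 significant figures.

Batch per 100.0 kg vitreous product:
  witherite: 16.58 kg
  quartz sand: 42.88 kg
  TiO2: 9.147 kg
  Al(OH)3: 6.418 kg
  minium: 13.43 kg
  wollastonite: 18.06 kg
Total batch = 106.5 kg; LOI loss = 6.508 kg; yield = 93.89%

Each numeric step carries exact precision at each step — in-progress results are displayed (rounded to four significant figures) on the page — a single rounding produces every reported number; derived quantities, including glass mass, totals, six oxide percentages, yield, ignition loss, are computed starting from the weights on 100.0 kg of glass at full float precision, exactly as shown in question or answer.
Per-oxide target masses for 100.0 kg vitreous product:
  CaO: 8.607% × 100.0 = 8.607 kg
  Al2O3: 4.339% × 100.0 = 4.339 kg
  PbO: 13.12% × 100.0 = 13.12 kg
  SiO2: 52.06% × 100.0 = 52.06 kg
  BaO: 12.82% × 100.0 = 12.82 kg
  TiO2: 9.056% × 100.0 = 9.056 kg
Per-oxide balance check from the weights as reported, versus the basis set out (every target is met by its sum exact up to rounding of places):
  CaO: 18.06·0.4766 = 8.607 kg (target 8.607 kg)
  Al2O3: 42.88·0.003000 + 6.418·0.6560 = 4.339 kg (target 4.339 kg)
  PbO: 13.43·0.9768 = 13.12 kg (target 13.12 kg)
  SiO2: 42.88·0.9950 + 18.06·0.5204 = 52.06 kg (target 52.06 kg)
  BaO: 16.58·0.7734 = 12.82 kg (target 12.82 kg)
  TiO2: 9.147·0.9900 = 9.056 kg (target 9.056 kg)
Mass balance on the glass: whole batch net of LOI = 100.0 kg (oxide target masses add up to 100.0 kg; the stated basis being 100.0 kg — differing by rounding only).
Batch total: Σ batch = 106.5 kg; LOI removed, Σ of batch·LOI: 6.508 kg; the yield ratio, glass ÷ batch: 93.89%.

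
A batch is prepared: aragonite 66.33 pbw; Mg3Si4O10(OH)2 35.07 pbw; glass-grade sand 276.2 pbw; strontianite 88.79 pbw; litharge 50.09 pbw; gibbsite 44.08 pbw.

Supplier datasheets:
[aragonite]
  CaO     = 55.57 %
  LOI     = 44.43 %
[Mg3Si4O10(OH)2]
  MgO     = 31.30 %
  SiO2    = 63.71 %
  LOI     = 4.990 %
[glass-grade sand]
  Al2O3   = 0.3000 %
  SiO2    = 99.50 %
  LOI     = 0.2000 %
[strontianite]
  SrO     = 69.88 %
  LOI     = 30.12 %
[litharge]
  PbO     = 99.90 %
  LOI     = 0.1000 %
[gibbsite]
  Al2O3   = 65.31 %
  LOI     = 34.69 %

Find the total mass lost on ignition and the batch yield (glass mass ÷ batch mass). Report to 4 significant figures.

LOI loss = 73.86 pbw; glass = 486.7 pbw; yield = 86.82%

Values along the way are shown with 4-significant-digit rounding between the steps — every computation keeps exact precision from start to finish — every reported value takes exactly one rounding — all derived quantities, which include the yield, totals, six oxide percentages, ignition loss, net glass mass, are carried in exact precision, as written in the problem or the answer, starting from the weights per 486.7 pbw of glass.
LOI of each material in turn:
  aragonite: 66.33 × 0.4443 = 29.47 pbw
  Mg3Si4O10(OH)2: 35.07 × 0.04990 = 1.750 pbw
  glass-grade sand: 276.2 × 0.002000 = 0.5524 pbw
  strontianite: 88.79 × 0.3012 = 26.74 pbw
  litharge: 50.09 × 0.001000 = 0.05009 pbw
  gibbsite: 44.08 × 0.3469 = 15.29 pbw
Total LOI = 73.86 pbw
Glass = batch − LOI = 560.6 − 73.86 = 486.7 pbw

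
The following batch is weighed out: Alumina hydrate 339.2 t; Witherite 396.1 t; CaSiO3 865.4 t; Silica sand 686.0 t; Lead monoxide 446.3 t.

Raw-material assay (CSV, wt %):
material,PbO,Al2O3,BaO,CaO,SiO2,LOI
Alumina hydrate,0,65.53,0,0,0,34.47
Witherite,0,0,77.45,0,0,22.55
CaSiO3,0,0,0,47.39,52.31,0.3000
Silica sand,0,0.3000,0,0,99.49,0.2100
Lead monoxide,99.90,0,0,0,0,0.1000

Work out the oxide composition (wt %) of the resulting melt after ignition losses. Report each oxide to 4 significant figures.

Glass mass = 2522 t (batch 2733 − LOI 210.7).
Composition: PbO 17.68%, Al2O3 8.894%, BaO 12.16%, CaO 16.26%, SiO2 45.01%

Mid-chain values appear, rounded to 4 significant figures, when written out — the whole derivation runs at exact precision all the way through; each reported result takes just one rounding — all derived quantities (glass mass, the five compositions, totals, ignition loss, yield) are recomputed from the batch weights for 2522 t of glass at exact precision, as set out in either problem or answer.
Mass of each oxide from the mix:
  PbO: 446.3·0.9990 = 445.9 t
  Al2O3: 339.2·0.6553 + 686.0·0.003000 = 224.3 t
  BaO: 396.1·0.7745 = 306.8 t
  CaO: 865.4·0.4739 = 410.1 t
  SiO2: 865.4·0.5231 + 686.0·0.9949 = 1135 t
LOI: 339.2·0.3447 + 396.1·0.2255 + 865.4·0.003000 + 686.0·0.002100 + 446.3·0.001000 = 210.7 t
Net of LOI, the glass mass = 2733 − 210.7 = 2522 t (consistent with Σ oxide mass)
oxide / glass × 100 gives the wt %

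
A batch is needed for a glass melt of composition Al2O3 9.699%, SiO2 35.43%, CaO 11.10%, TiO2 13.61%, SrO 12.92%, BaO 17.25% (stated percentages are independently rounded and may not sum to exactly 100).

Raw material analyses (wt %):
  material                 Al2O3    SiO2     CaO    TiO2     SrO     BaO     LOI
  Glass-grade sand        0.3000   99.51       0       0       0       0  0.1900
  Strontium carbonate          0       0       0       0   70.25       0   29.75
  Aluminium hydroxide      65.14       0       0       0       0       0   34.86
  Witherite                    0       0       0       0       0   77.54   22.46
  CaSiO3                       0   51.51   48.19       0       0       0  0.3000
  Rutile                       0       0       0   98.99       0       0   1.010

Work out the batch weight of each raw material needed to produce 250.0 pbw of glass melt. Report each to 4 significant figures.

The working math holds full float precision at each step — intermediates are printed rounded to 4 significant figures between the steps. Every reported number takes just one rounding — the derived quantities (net glass mass, ignition loss, yield, six oxide percentages, totals) are carried in exact precision from the batch weights at 250.0 pbw of glass as set out in the problem or answer text.
Oxide mass targets, per 250.0 pbw glass melt:
  Al2O3: 9.699% × 250.0 = 24.25 pbw
  SiO2: 35.43% × 250.0 = 88.58 pbw
  CaO: 11.10% × 250.0 = 27.75 pbw
  TiO2: 13.61% × 250.0 = 34.02 pbw
  SrO: 12.92% × 250.0 = 32.30 pbw
  BaO: 17.25% × 250.0 = 43.12 pbw
Per-oxide balance check using the reported weights, for the quoted basis mass (summed amounts equal target values modulo rounding of the values):
  Al2O3: 59.20·0.003000 + 36.95·0.6514 = 24.25 pbw (target 24.25 pbw)
  SiO2: 59.20·0.9951 + 57.58·0.5151 = 88.57 pbw (target 88.58 pbw)
  CaO: 57.58·0.4819 = 27.75 pbw (target 27.75 pbw)
  TiO2: 34.37·0.9899 = 34.02 pbw (target 34.02 pbw)
  SrO: 45.98·0.7025 = 32.30 pbw (target 32.30 pbw)
  BaO: 55.62·0.7754 = 43.13 pbw (target 43.12 pbw)
Glass-mass closure: batch total minus LOI = 250.0 pbw (summing oxide targets gives 250.0 pbw; versus the stated basis of 250.0 pbw — gaps are rounding artifacts).
Summing the batch: Σ batch = 289.7 pbw; LOI loss = Σ batch·LOI = 39.68 pbw; glass ÷ batch gives a yield of 86.30%.

Batch per 250.0 pbw glass melt:
  Glass-grade sand: 59.20 pbw
  Strontium carbonate: 45.98 pbw
  Aluminium hydroxide: 36.95 pbw
  Witherite: 55.62 pbw
  CaSiO3: 57.58 pbw
  Rutile: 34.37 pbw
Total batch = 289.7 pbw; LOI loss = 39.68 pbw; yield = 86.30%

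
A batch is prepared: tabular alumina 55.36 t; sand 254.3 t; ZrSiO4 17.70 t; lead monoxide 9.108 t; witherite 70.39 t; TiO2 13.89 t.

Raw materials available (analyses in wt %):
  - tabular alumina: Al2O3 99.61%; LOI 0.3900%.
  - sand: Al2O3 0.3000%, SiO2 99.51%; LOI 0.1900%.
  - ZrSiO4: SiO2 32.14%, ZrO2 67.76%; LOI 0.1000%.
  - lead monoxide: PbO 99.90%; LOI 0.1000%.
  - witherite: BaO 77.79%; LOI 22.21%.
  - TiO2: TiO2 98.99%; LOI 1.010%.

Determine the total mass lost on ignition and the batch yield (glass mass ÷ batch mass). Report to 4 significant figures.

All arithmetic maintains full float precision at all times — intermediates are printed rounded off to 4 significant figures between the steps. Each reported figure is rounded exactly once — derived quantities are computed in exact precision (six oxide percentages, the totals, the yield, glass mass, ignition loss) starting from the weights for 404.2 t of glass exactly as printed in the problem or answer text.
Per-material ignition loss:
  tabular alumina: 55.36 × 0.003900 = 0.2159 t
  sand: 254.3 × 0.001900 = 0.4832 t
  ZrSiO4: 17.70 × 0.001000 = 0.01770 t
  lead monoxide: 9.108 × 0.001000 = 0.009108 t
  witherite: 70.39 × 0.2221 = 15.63 t
  TiO2: 13.89 × 0.01010 = 0.1403 t
Total LOI = 16.50 t
Glass = batch − LOI = 420.7 − 16.50 = 404.2 t

LOI loss = 16.50 t; glass = 404.2 t; yield = 96.08%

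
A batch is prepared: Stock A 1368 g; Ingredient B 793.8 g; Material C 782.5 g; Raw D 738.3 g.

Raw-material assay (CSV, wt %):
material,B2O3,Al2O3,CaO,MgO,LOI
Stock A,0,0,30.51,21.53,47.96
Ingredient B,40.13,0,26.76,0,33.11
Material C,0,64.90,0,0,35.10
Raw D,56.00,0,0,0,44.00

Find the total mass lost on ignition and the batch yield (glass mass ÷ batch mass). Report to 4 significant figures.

LOI loss = 1518 g; glass = 2164 g; yield = 58.77%

Intermediates are printed rounded to 4 significant digits within the worked lines. All arithmetic holds full precision all the way through. Every reported number carries a single rounding. Derived quantities, including ignition loss, the yield, four oxide percentages, glass mass, the totals, are re-derived using the weight values at 2164 g of glass in full precision exactly as shown in problem or answer.
Ignition loss by material:
  Stock A: 1368 × 0.4796 = 656.1 g
  Ingredient B: 793.8 × 0.3311 = 262.8 g
  Material C: 782.5 × 0.3510 = 274.7 g
  Raw D: 738.3 × 0.4400 = 324.9 g
Total LOI = 1518 g
Glass = batch − LOI = 3683 − 1518 = 2164 g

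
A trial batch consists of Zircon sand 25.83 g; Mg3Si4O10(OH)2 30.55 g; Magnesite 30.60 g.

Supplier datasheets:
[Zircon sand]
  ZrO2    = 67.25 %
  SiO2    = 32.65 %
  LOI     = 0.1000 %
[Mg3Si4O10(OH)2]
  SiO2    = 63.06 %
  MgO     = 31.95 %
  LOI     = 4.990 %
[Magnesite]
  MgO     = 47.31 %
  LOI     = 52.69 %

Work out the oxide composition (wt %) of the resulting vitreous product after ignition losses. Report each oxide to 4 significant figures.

The working math carries full precision all the way through. Intermediates are displayed rounded to 4 significant digits across the worked steps — each reported result is rounded a single time. The derived quantities (the totals, yield, the three compositions, glass mass, LOI) are recomputed at full float precision from the weighed amounts per 69.31 g of glass, exactly as printed in either problem or answer.
Oxide-by-oxide delivered mass:
  ZrO2: 25.83·0.6725 = 17.37 g
  SiO2: 25.83·0.3265 + 30.55·0.6306 = 27.70 g
  MgO: 30.55·0.3195 + 30.60·0.4731 = 24.24 g
LOI: 25.83·0.001000 + 30.55·0.04990 + 30.60·0.5269 = 17.67 g
The glass mass, total less LOI, = 86.98 − 17.67 = 69.31 g (the oxide masses sum to this)
each wt % is 100 × oxide ÷ glass

Glass mass = 69.31 g (batch 86.98 − LOI 17.67).
Composition: ZrO2 25.06%, SiO2 39.96%, MgO 34.97%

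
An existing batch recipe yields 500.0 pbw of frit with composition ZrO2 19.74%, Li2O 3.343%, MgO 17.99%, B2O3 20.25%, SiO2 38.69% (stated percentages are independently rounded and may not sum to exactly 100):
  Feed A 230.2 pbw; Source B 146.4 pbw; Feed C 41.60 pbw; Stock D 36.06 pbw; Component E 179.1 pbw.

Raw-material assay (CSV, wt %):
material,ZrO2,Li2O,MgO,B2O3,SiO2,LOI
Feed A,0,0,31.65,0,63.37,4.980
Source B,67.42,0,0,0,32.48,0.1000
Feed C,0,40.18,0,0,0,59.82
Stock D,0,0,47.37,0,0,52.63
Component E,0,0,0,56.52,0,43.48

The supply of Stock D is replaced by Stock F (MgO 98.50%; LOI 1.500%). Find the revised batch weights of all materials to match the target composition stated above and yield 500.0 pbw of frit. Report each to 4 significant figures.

Values along the way appear rounded to 4 significant figures across the worked steps; all arithmetic runs at full precision through the solve; every reported number sees exactly one rounding — all derived quantities are re-derived at full precision (the yield, LOI, net glass mass, totals, five oxide percentages) using the weight values at 500.0 pbw of glass as written in either problem or answer.
Target oxide masses per 500.0 pbw frit:
  ZrO2: 19.74% × 500.0 = 98.70 pbw
  Li2O: 3.343% × 500.0 = 16.72 pbw
  MgO: 17.99% × 500.0 = 89.95 pbw
  B2O3: 20.25% × 500.0 = 101.2 pbw
  SiO2: 38.69% × 500.0 = 193.4 pbw
Balance tally, oxide-wise, from the weights as reported, on the stated basis (target by target, the sums agree once rounding is allowed for):
  ZrO2: 146.4·0.6742 = 98.70 pbw (target 98.70 pbw)
  Li2O: 41.60·0.4018 = 16.71 pbw (target 16.72 pbw)
  MgO: 230.2·0.3165 + 17.34·0.9850 = 89.94 pbw (target 89.95 pbw)
  B2O3: 179.1·0.5652 = 101.2 pbw (target 101.2 pbw)
  SiO2: 230.2·0.6337 + 146.4·0.3248 = 193.4 pbw (target 193.4 pbw)
The glass-mass cross-check: Σ batch − LOI loss = 500.0 pbw (summing oxide targets gives 500.1 pbw; versus the stated basis of 500.0 pbw — rounding explains the deltas).
Batch total: Σ batch = 614.6 pbw; LOI removed, Σ of batch·LOI: 114.6 pbw; yield = glass ÷ total batch = 81.35%.

Revised batch per 500.0 pbw frit:
  Feed A: 230.2 pbw
  Source B: 146.4 pbw
  Feed C: 41.60 pbw
  Stock F: 17.34 pbw
  Component E: 179.1 pbw
Total batch = 614.6 pbw; LOI loss = 114.6 pbw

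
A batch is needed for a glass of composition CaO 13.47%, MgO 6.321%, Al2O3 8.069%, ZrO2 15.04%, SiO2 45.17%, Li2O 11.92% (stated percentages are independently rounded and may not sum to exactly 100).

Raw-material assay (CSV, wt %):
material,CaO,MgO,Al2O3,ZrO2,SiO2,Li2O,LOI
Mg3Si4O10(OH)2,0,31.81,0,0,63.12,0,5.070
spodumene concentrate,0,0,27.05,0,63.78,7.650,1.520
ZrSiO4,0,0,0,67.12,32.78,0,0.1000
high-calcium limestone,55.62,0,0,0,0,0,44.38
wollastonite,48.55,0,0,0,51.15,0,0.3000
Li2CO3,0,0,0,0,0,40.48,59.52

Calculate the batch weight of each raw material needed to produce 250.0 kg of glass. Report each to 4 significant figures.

Batch per 250.0 kg glass:
  Mg3Si4O10(OH)2: 49.68 kg
  spodumene concentrate: 74.57 kg
  ZrSiO4: 56.02 kg
  high-calcium limestone: 33.85 kg
  wollastonite: 30.58 kg
  Li2CO3: 59.52 kg
Total batch = 304.2 kg; LOI loss = 54.25 kg; yield = 82.17%

The working math runs at exact precision through every step. In-progress results appear (rounded to four significant digits) between the steps — a single rounding finalizes every reported figure; derived quantities (glass mass, LOI, the totals, yield, six oxide percentages) are computed starting from the weights for 250.0 kg of glass at full float precision as quoted within question or answer.
Oxide-by-oxide targets in 250.0 kg glass:
  CaO: 13.47% × 250.0 = 33.67 kg
  MgO: 6.321% × 250.0 = 15.80 kg
  Al2O3: 8.069% × 250.0 = 20.17 kg
  ZrO2: 15.04% × 250.0 = 37.60 kg
  SiO2: 45.17% × 250.0 = 112.9 kg
  Li2O: 11.92% × 250.0 = 29.80 kg
Mass-balance tally per oxide with the batch weights as given, relative to the basis at hand (sums match the target masses up to rounding of the answer):
  CaO: 33.85·0.5562 + 30.58·0.4855 = 33.67 kg (target 33.67 kg)
  MgO: 49.68·0.3181 = 15.80 kg (target 15.80 kg)
  Al2O3: 74.57·0.2705 = 20.17 kg (target 20.17 kg)
  ZrO2: 56.02·0.6712 = 37.60 kg (target 37.60 kg)
  SiO2: 49.68·0.6312 + 74.57·0.6378 + 56.02·0.3278 + 30.58·0.5115 = 112.9 kg (target 112.9 kg)
  Li2O: 74.57·0.07650 + 59.52·0.4048 = 29.80 kg (target 29.80 kg)
Glass-mass closure: batch total minus LOI = 250.0 kg (the targets, summed, come to 250.0 kg; versus the stated basis of 250.0 kg — a pure rounding effect).
Adding the batch up: Σ batch = 304.2 kg; ignition loss, Σ(batch × LOI) = 54.25 kg; glass ÷ batch gives a yield of 82.17%.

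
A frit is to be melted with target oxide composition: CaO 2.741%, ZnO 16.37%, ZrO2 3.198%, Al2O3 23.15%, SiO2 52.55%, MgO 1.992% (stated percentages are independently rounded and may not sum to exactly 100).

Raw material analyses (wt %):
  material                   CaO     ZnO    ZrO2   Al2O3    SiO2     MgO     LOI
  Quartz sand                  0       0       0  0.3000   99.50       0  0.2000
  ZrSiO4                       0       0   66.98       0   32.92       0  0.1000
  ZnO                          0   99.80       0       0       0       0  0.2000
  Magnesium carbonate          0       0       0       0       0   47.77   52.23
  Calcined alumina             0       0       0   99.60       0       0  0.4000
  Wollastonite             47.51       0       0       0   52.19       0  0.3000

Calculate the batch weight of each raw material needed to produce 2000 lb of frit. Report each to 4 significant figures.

Batch per 2000 lb frit:
  Quartz sand: 964.2 lb
  ZrSiO4: 95.49 lb
  ZnO: 328.1 lb
  Magnesium carbonate: 83.40 lb
  Calcined alumina: 462.0 lb
  Wollastonite: 115.4 lb
Total batch = 2049 lb; LOI loss = 48.43 lb; yield = 97.64%

The whole derivation maintains full float precision from first step to last — rounding to four significant digits extends to every intermediate as shown; a single rounding yields each reported result. All derived quantities are carried using the weight values on 2000 lb of glass at full precision (yield, net glass mass, LOI, the totals, the six compositions) as given in question or answer.
Target masses of each oxide per 2000 lb frit:
  CaO: 2.741% × 2000 = 54.82 lb
  ZnO: 16.37% × 2000 = 327.4 lb
  ZrO2: 3.198% × 2000 = 63.96 lb
  Al2O3: 23.15% × 2000 = 463.0 lb
  SiO2: 52.55% × 2000 = 1051 lb
  MgO: 1.992% × 2000 = 39.84 lb
Per-oxide balance check on the weights just shown, per the basis as stated (delivered sums recover each target within answer rounding):
  CaO: 115.4·0.4751 = 54.83 lb (target 54.82 lb)
  ZnO: 328.1·0.9980 = 327.4 lb (target 327.4 lb)
  ZrO2: 95.49·0.6698 = 63.96 lb (target 63.96 lb)
  Al2O3: 964.2·0.003000 + 462.0·0.9960 = 463.0 lb (target 463.0 lb)
  SiO2: 964.2·0.9950 + 95.49·0.3292 + 115.4·0.5219 = 1051 lb (target 1051 lb)
  MgO: 83.40·0.4777 = 39.84 lb (target 39.84 lb)
Auditing the glass mass value: Σ batch − LOI loss = 2000 lb (the Σ of target masses is 2000 lb; basis as stated: 2000 lb — any gap is answer rounding).
Adding the batch up: Σ batch = 2049 lb; ignition loss, Σ(batch × LOI) = 48.43 lb; yield, glass over the total, = 97.64%.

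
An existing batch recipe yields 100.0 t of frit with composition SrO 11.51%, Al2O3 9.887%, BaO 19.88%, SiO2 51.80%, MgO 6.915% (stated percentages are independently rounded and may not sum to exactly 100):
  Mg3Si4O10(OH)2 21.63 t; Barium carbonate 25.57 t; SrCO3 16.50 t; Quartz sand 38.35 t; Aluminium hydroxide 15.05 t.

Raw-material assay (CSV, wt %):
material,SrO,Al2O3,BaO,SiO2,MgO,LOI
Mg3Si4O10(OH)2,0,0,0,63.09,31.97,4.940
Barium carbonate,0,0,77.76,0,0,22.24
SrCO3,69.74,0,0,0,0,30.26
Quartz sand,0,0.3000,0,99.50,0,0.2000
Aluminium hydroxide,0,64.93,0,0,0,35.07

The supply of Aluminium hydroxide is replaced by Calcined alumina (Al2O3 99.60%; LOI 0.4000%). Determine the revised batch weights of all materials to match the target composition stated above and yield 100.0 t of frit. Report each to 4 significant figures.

Intermediates appear, with 4-significant-digit rounding, in the working. Every computation carries full float precision in every operation; a single rounding produces every reported value. All derived quantities (the five compositions, totals, ignition loss, glass mass, the yield) are recomputed in full float precision from the batch weights on 100.0 t of glass, as written in the problem or the answer.
Target oxide masses per 100.0 t frit:
  SrO: 11.51% × 100.0 = 11.51 t
  Al2O3: 9.887% × 100.0 = 9.887 t
  BaO: 19.88% × 100.0 = 19.88 t
  SiO2: 51.80% × 100.0 = 51.80 t
  MgO: 6.915% × 100.0 = 6.915 t
Checking each oxide sum from the weights as reported, for the quoted basis mass (target by target, the sums agree net of answer rounding effects):
  SrO: 16.50·0.6974 = 11.51 t (target 11.51 t)
  Al2O3: 38.35·0.003000 + 9.811·0.9960 = 9.887 t (target 9.887 t)
  BaO: 25.57·0.7776 = 19.88 t (target 19.88 t)
  SiO2: 21.63·0.6309 + 38.35·0.9950 = 51.80 t (target 51.80 t)
  MgO: 21.63·0.3197 = 6.915 t (target 6.915 t)
Auditing the glass mass value: batch total minus LOI = 100.0 t (the Σ of target masses is 99.99 t; basis as stated: 100.0 t — rounding explains the deltas).
Total batch = Σ batch = 111.9 t; ignition loss, Σ(batch × LOI) = 11.86 t; as yield: glass ÷ batch → 89.39%.

Revised batch per 100.0 t frit:
  Mg3Si4O10(OH)2: 21.63 t
  Barium carbonate: 25.57 t
  SrCO3: 16.50 t
  Quartz sand: 38.35 t
  Calcined alumina: 9.811 t
Total batch = 111.9 t; LOI loss = 11.86 t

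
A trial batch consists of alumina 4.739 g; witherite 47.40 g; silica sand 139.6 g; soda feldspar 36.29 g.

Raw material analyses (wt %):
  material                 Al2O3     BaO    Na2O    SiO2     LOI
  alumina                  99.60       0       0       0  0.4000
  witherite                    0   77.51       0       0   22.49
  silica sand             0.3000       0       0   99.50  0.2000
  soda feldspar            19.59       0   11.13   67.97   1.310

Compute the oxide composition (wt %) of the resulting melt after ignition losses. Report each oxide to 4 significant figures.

Each numeric step holds exact precision in all steps — values along the way are displayed with 4-significant-digit rounding on the page — each reported number is rounded just once; the derived quantities, including yield, ignition loss, glass mass, the four compositions, the totals, are re-derived from the weighed amounts per 216.6 g of glass at exact precision, exactly as printed in question or answer.
What the batch supplies per oxide:
  Al2O3: 4.739·0.9960 + 139.6·0.003000 + 36.29·0.1959 = 12.25 g
  BaO: 47.40·0.7751 = 36.74 g
  Na2O: 36.29·0.1113 = 4.039 g
  SiO2: 139.6·0.9950 + 36.29·0.6797 = 163.6 g
LOI: 4.739·0.004000 + 47.40·0.2249 + 139.6·0.002000 + 36.29·0.01310 = 11.43 g
The glass mass, total less LOI, = 228.0 − 11.43 = 216.6 g (equal to the oxide-mass sum)
wt % = 100 × oxide mass / glass mass

Glass mass = 216.6 g (batch 228.0 − LOI 11.43).
Composition: Al2O3 5.655%, BaO 16.96%, Na2O 1.865%, SiO2 75.52%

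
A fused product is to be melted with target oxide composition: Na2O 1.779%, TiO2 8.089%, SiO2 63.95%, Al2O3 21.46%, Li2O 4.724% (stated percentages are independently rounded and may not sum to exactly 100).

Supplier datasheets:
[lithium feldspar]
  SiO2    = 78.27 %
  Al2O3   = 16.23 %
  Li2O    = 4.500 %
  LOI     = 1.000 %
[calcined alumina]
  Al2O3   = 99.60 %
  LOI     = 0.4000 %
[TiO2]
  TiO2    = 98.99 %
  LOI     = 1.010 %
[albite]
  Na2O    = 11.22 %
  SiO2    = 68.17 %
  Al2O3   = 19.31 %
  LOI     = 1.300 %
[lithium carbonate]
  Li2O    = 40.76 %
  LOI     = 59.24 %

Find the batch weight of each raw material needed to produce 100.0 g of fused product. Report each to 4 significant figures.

Batch per 100.0 g fused product:
  lithium feldspar: 67.89 g
  calcined alumina: 7.409 g
  TiO2: 8.172 g
  albite: 15.86 g
  lithium carbonate: 4.094 g
Total batch = 103.4 g; LOI loss = 3.423 g; yield = 96.69%

All internal work carries full float precision through every step — intermediates appear, rounded to four significant digits, alongside each step. Every reported result includes exactly one rounding — all derived quantities, including the five compositions, LOI, the yield, the totals, glass mass, are carried from the batch weights on 100.0 g of glass in exact precision, as set out in the question or the answer.
Target masses of each oxide per 100.0 g fused product:
  Na2O: 1.779% × 100.0 = 1.779 g
  TiO2: 8.089% × 100.0 = 8.089 g
  SiO2: 63.95% × 100.0 = 63.95 g
  Al2O3: 21.46% × 100.0 = 21.46 g
  Li2O: 4.724% × 100.0 = 4.724 g
Checking each oxide sum applying the batch weights above, at the basis given (target by target, the sums agree modulo rounding of the values):
  Na2O: 15.86·0.1122 = 1.779 g (target 1.779 g)
  TiO2: 8.172·0.9899 = 8.089 g (target 8.089 g)
  SiO2: 67.89·0.7827 + 15.86·0.6817 = 63.95 g (target 63.95 g)
  Al2O3: 67.89·0.1623 + 7.409·0.9960 + 15.86·0.1931 = 21.46 g (target 21.46 g)
  Li2O: 67.89·0.04500 + 4.094·0.4076 = 4.724 g (target 4.724 g)
Mass balance on the glass: the batch minus its LOI: 100.0 g (summing oxide targets gives 100.0 g; stated basis 100.0 g — gaps are rounding artifacts).
Whole-batch sum: Σ batch = 103.4 g; LOI loss = Σ batch·LOI = 3.423 g; yield = glass ÷ total batch = 96.69%.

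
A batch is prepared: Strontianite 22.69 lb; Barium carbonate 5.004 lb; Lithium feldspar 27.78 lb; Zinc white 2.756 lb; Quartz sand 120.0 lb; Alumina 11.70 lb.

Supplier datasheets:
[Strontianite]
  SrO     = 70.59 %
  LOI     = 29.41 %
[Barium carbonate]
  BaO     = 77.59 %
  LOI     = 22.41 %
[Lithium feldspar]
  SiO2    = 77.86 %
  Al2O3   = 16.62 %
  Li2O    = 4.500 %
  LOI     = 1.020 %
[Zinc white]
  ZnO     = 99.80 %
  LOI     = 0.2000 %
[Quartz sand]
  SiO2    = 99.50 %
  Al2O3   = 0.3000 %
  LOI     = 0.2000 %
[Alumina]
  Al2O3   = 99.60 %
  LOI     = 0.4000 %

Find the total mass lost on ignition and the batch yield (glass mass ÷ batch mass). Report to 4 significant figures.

LOI loss = 8.370 lb; glass = 181.6 lb; yield = 95.59%

All internal work keeps full precision all the way through — mid-chain values appear (rounded to 4 significant figures) in the working — each reported value is rounded just once; the derived quantities are re-derived at full precision (the yield, the totals, net glass mass, LOI, the six compositions) using the weight values on 181.6 lb of glass as set out in either problem or answer.
Each material's LOI contribution:
  Strontianite: 22.69 × 0.2941 = 6.673 lb
  Barium carbonate: 5.004 × 0.2241 = 1.121 lb
  Lithium feldspar: 27.78 × 0.01020 = 0.2834 lb
  Zinc white: 2.756 × 0.002000 = 0.005512 lb
  Quartz sand: 120.0 × 0.002000 = 0.2400 lb
  Alumina: 11.70 × 0.004000 = 0.04680 lb
Total LOI = 8.370 lb
Glass = batch − LOI = 189.9 − 8.370 = 181.6 lb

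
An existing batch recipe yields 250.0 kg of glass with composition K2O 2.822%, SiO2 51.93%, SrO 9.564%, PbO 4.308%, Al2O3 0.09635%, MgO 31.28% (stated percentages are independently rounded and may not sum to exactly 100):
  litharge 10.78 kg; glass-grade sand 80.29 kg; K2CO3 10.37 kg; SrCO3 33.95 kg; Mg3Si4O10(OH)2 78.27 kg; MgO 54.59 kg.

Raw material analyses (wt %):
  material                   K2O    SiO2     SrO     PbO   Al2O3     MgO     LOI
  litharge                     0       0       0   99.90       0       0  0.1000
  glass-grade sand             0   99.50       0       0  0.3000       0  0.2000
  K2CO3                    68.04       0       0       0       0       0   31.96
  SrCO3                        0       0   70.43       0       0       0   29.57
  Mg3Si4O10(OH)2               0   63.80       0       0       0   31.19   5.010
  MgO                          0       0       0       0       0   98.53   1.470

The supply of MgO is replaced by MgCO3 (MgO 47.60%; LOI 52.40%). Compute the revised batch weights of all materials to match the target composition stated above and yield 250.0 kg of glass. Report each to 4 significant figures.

Full float precision is carried at all times; intermediates are rounded to 4 significant digits when quoted — exactly one rounding lands on every reported value; the derived quantities, including the totals, yield, ignition loss, glass mass, the six compositions, are re-derived using the weight values per 250.0 kg of glass in full precision as quoted within the problem or answer text.
Target masses of each oxide per 250.0 kg glass:
  K2O: 2.822% × 250.0 = 7.055 kg
  SiO2: 51.93% × 250.0 = 129.8 kg
  SrO: 9.564% × 250.0 = 23.91 kg
  PbO: 4.308% × 250.0 = 10.77 kg
  Al2O3: 0.09635% × 250.0 = 0.2409 kg
  MgO: 31.28% × 250.0 = 78.20 kg
Balance tally, oxide-wise, given the weights on record, at the basis given (delivered sums recover each target within answer rounding):
  K2O: 10.37·0.6804 = 7.056 kg (target 7.055 kg)
  SiO2: 80.29·0.9950 + 78.27·0.6380 = 129.8 kg (target 129.8 kg)
  SrO: 33.95·0.7043 = 23.91 kg (target 23.91 kg)
  PbO: 10.78·0.9990 = 10.77 kg (target 10.77 kg)
  Al2O3: 80.29·0.003000 = 0.2409 kg (target 0.2409 kg)
  MgO: 78.27·0.3119 + 113.0·0.4760 = 78.20 kg (target 78.20 kg)
Glass mass check: total charge less LOI = 250.0 kg (the targets, summed, come to 250.0 kg; basis as stated: 250.0 kg — any gap is answer rounding).
Total batch = Σ batch = 326.7 kg; Σ batch·LOI gives LOI loss = 76.66 kg; as yield: glass ÷ batch → 76.53%.

Revised batch per 250.0 kg glass:
  litharge: 10.78 kg
  glass-grade sand: 80.29 kg
  K2CO3: 10.37 kg
  SrCO3: 33.95 kg
  Mg3Si4O10(OH)2: 78.27 kg
  MgCO3: 113.0 kg
Total batch = 326.7 kg; LOI loss = 76.66 kg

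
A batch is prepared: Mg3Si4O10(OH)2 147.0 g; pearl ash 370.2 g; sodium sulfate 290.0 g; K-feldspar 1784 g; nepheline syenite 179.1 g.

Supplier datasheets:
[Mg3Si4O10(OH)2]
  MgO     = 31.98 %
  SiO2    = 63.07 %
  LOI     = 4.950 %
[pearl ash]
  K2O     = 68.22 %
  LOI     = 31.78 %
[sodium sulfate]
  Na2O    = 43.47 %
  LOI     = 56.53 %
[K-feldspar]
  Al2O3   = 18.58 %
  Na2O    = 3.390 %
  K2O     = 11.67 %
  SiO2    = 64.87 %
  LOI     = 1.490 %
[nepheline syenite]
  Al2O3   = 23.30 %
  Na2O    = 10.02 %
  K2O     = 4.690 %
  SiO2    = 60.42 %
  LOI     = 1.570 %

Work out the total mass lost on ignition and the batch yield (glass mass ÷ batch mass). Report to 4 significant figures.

LOI loss = 318.3 g; glass = 2452 g; yield = 88.51%

The working math maintains exact precision all the way through — intermediates are displayed with 4-significant-digit rounding in the printout; exactly one rounding is applied to every reported result. Derived quantities (yield, ignition loss, the five compositions, the totals, glass mass) are carried at full float precision from the batch weights per 2452 g of glass as quoted within either problem or answer.
Per-material ignition loss:
  Mg3Si4O10(OH)2: 147.0 × 0.04950 = 7.277 g
  pearl ash: 370.2 × 0.3178 = 117.6 g
  sodium sulfate: 290.0 × 0.5653 = 163.9 g
  K-feldspar: 1784 × 0.01490 = 26.58 g
  nepheline syenite: 179.1 × 0.01570 = 2.812 g
Total LOI = 318.3 g
Glass = batch − LOI = 2770 − 318.3 = 2452 g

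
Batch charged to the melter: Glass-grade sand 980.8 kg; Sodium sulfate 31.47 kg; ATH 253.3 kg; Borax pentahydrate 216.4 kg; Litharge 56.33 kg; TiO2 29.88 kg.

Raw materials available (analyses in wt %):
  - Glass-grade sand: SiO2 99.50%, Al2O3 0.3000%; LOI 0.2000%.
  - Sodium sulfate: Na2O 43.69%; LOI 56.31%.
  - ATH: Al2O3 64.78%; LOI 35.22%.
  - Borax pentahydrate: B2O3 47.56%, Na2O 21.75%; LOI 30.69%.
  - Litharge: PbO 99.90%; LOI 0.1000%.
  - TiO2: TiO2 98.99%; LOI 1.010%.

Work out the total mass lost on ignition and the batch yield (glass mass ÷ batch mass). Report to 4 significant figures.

LOI loss = 175.7 kg; glass = 1393 kg; yield = 88.80%

Each numeric step holds exact precision all the way through; intermediates are printed, rounded to 4 significant figures, within the worked lines — exactly one rounding is applied to each reported figure; the derived quantities, which include yield, six oxide percentages, ignition loss, glass mass, totals, are re-derived at full precision, precisely as stated by question or answer, using the weight values per 1393 kg of glass.
Per-material ignition loss:
  Glass-grade sand: 980.8 × 0.002000 = 1.962 kg
  Sodium sulfate: 31.47 × 0.5631 = 17.72 kg
  ATH: 253.3 × 0.3522 = 89.21 kg
  Borax pentahydrate: 216.4 × 0.3069 = 66.41 kg
  Litharge: 56.33 × 0.001000 = 0.05633 kg
  TiO2: 29.88 × 0.01010 = 0.3018 kg
Total LOI = 175.7 kg
Glass = batch − LOI = 1568 − 175.7 = 1393 kg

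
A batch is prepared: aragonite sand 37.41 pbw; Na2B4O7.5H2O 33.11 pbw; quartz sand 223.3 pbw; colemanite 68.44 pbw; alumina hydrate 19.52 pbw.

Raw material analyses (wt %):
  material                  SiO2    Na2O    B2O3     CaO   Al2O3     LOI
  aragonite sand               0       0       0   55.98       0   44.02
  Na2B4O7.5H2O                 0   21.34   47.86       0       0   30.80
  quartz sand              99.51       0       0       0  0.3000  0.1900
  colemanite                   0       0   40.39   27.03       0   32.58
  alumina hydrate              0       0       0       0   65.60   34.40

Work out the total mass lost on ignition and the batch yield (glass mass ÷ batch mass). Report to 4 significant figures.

LOI loss = 56.10 pbw; glass = 325.7 pbw; yield = 85.30%

Intermediates appear, rounded to four significant digits, on the page; every computation keeps full precision from start to finish. Every reported value is rounded only once. Derived quantities (ignition loss, five oxide percentages, glass mass, the totals, the yield) are re-derived at full float precision from the weighed amounts on 325.7 pbw of glass exactly as shown in question or answer.
Per-material ignition loss:
  aragonite sand: 37.41 × 0.4402 = 16.47 pbw
  Na2B4O7.5H2O: 33.11 × 0.3080 = 10.20 pbw
  quartz sand: 223.3 × 0.001900 = 0.4243 pbw
  colemanite: 68.44 × 0.3258 = 22.30 pbw
  alumina hydrate: 19.52 × 0.3440 = 6.715 pbw
Total LOI = 56.10 pbw
Glass = batch − LOI = 381.8 − 56.10 = 325.7 pbw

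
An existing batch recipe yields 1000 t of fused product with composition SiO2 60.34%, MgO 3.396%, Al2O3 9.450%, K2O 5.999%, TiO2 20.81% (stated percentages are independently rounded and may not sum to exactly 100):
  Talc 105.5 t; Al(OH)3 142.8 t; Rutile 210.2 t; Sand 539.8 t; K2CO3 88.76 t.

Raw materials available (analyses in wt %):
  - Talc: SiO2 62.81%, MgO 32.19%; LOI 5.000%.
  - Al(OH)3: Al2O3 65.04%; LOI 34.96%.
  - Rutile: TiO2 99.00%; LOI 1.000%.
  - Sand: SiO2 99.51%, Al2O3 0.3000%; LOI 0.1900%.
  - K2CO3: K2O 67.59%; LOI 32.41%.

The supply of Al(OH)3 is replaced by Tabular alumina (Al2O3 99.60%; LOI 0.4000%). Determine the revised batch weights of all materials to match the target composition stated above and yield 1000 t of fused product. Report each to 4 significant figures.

Revised batch per 1000 t fused product:
  Talc: 105.5 t
  Tabular alumina: 93.25 t
  Rutile: 210.2 t
  Sand: 539.8 t
  K2CO3: 88.76 t
Total batch = 1038 t; LOI loss = 37.54 t

The working math runs at exact precision throughout — the intermediate values are displayed, with 4-significant-digit rounding, on the page. Every reported number includes exactly one rounding; all derived quantities are computed at full precision (the five compositions, glass mass, LOI, the yield, totals) from the weighed amounts for 1000 t of glass, precisely as stated by the problem or answer text.
Target masses of each oxide per 1000 t fused product:
  SiO2: 60.34% × 1000 = 603.4 t
  MgO: 3.396% × 1000 = 33.96 t
  Al2O3: 9.450% × 1000 = 94.50 t
  K2O: 5.999% × 1000 = 59.99 t
  TiO2: 20.81% × 1000 = 208.1 t
Sums-versus-targets review with the batch weights as given, versus the basis set out (each sum matches its target mass modulo rounding of the values):
  SiO2: 105.5·0.6281 + 539.8·0.9951 = 603.4 t (target 603.4 t)
  MgO: 105.5·0.3219 = 33.96 t (target 33.96 t)
  Al2O3: 93.25·0.9960 + 539.8·0.003000 = 94.50 t (target 94.50 t)
  K2O: 88.76·0.6759 = 59.99 t (target 59.99 t)
  TiO2: 210.2·0.9900 = 208.1 t (target 208.1 t)
Glass mass check: Σ batch − LOI loss = 1000 t (summing oxide targets gives 1000 t; basis as stated: 1000 t — deltas are rounding alone).
Batch grand total — Σ batch = 1038 t; Σ batch·LOI gives LOI loss = 37.54 t; as yield: glass ÷ batch → 96.38%.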